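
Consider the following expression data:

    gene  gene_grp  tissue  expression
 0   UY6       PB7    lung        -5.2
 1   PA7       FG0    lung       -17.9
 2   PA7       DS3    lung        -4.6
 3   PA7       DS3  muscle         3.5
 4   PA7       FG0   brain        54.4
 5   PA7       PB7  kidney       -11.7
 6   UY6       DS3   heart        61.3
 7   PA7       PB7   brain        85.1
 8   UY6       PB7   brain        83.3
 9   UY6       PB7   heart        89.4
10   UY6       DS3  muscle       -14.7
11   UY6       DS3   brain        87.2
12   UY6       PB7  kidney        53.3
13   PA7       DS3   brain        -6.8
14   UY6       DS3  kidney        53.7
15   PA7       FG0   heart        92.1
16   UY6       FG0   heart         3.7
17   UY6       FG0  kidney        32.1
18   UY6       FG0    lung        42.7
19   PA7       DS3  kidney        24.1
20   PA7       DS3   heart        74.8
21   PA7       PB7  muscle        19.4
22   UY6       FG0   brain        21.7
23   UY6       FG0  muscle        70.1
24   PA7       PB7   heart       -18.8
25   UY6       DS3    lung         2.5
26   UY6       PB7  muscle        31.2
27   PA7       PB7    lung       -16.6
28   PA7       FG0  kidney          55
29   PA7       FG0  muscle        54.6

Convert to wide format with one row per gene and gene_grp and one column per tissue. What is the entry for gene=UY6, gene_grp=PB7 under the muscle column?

31.2

Wide layout: rows indexed by gene and gene_grp, columns are the 5 distinct tissue values (lung, muscle, brain, kidney, heart).
Cell (gene=UY6, gene_grp=PB7, tissue=muscle) draws from the long row where gene=UY6, gene_grp=PB7 and tissue=muscle, which has expression=31.2.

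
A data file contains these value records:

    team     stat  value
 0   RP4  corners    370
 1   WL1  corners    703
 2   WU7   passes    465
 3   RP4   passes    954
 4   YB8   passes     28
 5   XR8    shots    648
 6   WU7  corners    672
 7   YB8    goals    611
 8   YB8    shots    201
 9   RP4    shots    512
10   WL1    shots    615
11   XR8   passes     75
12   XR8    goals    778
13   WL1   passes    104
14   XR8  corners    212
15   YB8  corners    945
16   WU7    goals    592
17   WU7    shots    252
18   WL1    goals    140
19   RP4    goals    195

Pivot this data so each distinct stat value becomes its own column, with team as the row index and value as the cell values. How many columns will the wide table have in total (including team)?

5

1 column for team plus 4 distinct stat values → 5 columns.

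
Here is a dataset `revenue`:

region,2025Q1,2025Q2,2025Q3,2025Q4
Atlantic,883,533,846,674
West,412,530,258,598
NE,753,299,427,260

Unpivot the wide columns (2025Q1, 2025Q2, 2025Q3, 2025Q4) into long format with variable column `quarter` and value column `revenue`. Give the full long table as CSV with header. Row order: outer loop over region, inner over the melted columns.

region,quarter,revenue
Atlantic,2025Q1,883
Atlantic,2025Q2,533
Atlantic,2025Q3,846
Atlantic,2025Q4,674
West,2025Q1,412
West,2025Q2,530
West,2025Q3,258
West,2025Q4,598
NE,2025Q1,753
NE,2025Q2,299
NE,2025Q3,427
NE,2025Q4,260

Each (region, column) pair becomes one row: 3 × 4 = 12 rows.
For example, (Atlantic, 2025Q1) → revenue=883.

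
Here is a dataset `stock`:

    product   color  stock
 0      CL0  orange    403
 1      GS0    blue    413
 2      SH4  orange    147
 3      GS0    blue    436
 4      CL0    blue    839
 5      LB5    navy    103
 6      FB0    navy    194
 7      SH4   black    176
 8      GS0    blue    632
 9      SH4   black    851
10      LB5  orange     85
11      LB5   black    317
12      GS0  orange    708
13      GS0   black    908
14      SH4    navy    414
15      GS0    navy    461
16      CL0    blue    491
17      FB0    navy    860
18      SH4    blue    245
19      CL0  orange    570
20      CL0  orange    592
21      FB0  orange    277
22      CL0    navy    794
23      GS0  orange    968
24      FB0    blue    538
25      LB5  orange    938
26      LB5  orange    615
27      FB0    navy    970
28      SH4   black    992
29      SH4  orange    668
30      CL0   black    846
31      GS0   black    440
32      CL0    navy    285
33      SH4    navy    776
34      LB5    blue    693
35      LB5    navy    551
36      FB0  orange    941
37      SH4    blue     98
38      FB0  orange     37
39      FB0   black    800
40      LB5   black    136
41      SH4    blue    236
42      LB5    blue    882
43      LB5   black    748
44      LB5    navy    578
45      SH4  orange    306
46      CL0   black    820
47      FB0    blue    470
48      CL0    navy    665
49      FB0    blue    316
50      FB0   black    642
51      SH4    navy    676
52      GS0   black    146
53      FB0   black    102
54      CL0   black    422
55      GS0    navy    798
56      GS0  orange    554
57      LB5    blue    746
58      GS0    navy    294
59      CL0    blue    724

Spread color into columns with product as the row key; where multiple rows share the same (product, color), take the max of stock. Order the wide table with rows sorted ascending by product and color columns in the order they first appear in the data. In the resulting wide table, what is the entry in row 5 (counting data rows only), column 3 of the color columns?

With rows sorted ascending by product, row 5 is product=SH4. color columns in first-appearance order: orange, blue, navy, black; column 3 is navy.
Long rows with product=SH4, color=navy: max(414, 776, 676) = 776.

776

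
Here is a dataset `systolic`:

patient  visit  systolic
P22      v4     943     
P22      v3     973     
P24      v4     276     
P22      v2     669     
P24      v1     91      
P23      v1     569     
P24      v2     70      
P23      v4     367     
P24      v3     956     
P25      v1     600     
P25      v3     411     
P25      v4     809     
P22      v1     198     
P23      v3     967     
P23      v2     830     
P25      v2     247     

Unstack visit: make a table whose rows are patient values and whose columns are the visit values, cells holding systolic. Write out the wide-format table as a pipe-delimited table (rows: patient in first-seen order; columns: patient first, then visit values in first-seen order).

| patient | v4 | v3 | v2 | v1 |
| P22 | 943 | 973 | 669 | 198 |
| P24 | 276 | 956 | 70 | 91 |
| P23 | 367 | 967 | 830 | 569 |
| P25 | 809 | 411 | 247 | 600 |

Columns: patient plus the 4 distinct visit values (v4, v3, v2, v1).
For example, row P22 column v4 takes systolic=943 from the long row (P22, v4).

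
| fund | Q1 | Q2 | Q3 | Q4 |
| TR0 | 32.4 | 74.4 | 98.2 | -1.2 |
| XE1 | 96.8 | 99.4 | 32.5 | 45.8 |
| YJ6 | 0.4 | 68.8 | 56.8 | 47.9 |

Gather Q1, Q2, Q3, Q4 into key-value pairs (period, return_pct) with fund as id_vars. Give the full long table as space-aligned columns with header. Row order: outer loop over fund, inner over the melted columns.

fund  period  return_pct
TR0   Q1      32.4      
TR0   Q2      74.4      
TR0   Q3      98.2      
TR0   Q4      -1.2      
XE1   Q1      96.8      
XE1   Q2      99.4      
XE1   Q3      32.5      
XE1   Q4      45.8      
YJ6   Q1      0.4       
YJ6   Q2      68.8      
YJ6   Q3      56.8      
YJ6   Q4      47.9      

Each (fund, column) pair becomes one row: 3 × 4 = 12 rows.
For example, (TR0, Q1) → return_pct=32.4.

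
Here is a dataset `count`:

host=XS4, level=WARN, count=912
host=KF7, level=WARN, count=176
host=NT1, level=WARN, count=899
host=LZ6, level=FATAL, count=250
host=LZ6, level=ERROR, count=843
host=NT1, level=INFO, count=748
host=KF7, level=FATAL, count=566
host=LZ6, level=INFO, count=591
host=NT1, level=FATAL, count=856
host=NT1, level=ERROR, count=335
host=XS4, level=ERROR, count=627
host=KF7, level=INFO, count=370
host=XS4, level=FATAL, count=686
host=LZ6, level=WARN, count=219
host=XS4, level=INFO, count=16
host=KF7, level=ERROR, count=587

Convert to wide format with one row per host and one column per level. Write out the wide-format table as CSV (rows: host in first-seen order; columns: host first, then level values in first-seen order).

host,WARN,FATAL,ERROR,INFO
XS4,912,686,627,16
KF7,176,566,587,370
NT1,899,856,335,748
LZ6,219,250,843,591

Columns: host plus the 4 distinct level values (WARN, FATAL, ERROR, INFO).
For example, row XS4 column WARN takes count=912 from the long row (XS4, WARN).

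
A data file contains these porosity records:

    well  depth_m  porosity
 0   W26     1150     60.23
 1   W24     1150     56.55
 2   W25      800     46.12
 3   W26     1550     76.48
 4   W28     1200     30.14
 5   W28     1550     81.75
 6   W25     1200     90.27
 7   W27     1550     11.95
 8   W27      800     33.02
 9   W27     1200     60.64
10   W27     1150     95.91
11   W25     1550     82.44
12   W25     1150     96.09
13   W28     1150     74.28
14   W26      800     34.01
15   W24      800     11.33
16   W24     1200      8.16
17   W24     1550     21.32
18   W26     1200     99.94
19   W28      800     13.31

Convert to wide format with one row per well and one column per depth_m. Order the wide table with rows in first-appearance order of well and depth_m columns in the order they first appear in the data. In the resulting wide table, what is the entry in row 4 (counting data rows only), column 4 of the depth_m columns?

With rows in first-appearance order of well, row 4 is well=W28. depth_m columns in first-appearance order: 1150, 800, 1550, 1200; column 4 is 1200.
Long rows with well=W28, depth_m=1200: porosity = 30.14.

30.14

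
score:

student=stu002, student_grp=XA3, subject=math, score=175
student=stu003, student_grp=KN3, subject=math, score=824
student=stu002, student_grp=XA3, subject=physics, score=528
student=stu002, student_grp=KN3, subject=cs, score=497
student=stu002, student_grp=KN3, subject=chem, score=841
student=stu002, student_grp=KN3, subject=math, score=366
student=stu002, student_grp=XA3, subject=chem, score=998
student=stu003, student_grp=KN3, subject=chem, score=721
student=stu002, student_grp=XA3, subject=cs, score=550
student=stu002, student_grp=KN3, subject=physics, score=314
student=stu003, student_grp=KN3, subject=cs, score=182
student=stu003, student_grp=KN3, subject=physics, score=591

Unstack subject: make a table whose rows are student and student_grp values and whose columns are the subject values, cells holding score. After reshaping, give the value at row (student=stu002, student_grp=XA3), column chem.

Wide layout: rows indexed by student and student_grp, columns are the 4 distinct subject values (math, physics, cs, chem).
Cell (student=stu002, student_grp=XA3, subject=chem) draws from the long row where student=stu002, student_grp=XA3 and subject=chem, which has score=998.

998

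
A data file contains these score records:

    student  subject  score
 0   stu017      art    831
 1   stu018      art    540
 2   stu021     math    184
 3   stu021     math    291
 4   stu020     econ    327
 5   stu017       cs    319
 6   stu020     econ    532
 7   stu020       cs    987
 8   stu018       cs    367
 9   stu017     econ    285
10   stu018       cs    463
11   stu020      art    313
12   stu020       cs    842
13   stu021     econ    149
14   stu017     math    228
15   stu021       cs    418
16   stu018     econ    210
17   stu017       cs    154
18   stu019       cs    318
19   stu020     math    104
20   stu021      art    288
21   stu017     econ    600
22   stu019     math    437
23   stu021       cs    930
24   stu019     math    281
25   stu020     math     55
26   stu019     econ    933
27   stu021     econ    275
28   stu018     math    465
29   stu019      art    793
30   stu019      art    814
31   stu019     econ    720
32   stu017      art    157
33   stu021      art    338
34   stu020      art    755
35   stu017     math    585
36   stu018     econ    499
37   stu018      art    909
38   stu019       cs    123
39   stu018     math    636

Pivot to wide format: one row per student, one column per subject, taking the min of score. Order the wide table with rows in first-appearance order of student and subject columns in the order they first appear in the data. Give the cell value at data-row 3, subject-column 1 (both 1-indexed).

With rows in first-appearance order of student, row 3 is student=stu021. subject columns in first-appearance order: art, math, econ, cs; column 1 is art.
Long rows with student=stu021, subject=art: min(288, 338) = 288.

288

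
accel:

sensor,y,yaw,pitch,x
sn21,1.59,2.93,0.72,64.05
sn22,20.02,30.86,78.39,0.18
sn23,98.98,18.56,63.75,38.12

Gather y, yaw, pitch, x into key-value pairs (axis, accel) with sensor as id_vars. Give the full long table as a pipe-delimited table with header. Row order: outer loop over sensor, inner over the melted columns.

| sensor | axis | accel |
| sn21 | y | 1.59 |
| sn21 | yaw | 2.93 |
| sn21 | pitch | 0.72 |
| sn21 | x | 64.05 |
| sn22 | y | 20.02 |
| sn22 | yaw | 30.86 |
| sn22 | pitch | 78.39 |
| sn22 | x | 0.18 |
| sn23 | y | 98.98 |
| sn23 | yaw | 18.56 |
| sn23 | pitch | 63.75 |
| sn23 | x | 38.12 |

Each (sensor, column) pair becomes one row: 3 × 4 = 12 rows.
For example, (sn21, y) → accel=1.59.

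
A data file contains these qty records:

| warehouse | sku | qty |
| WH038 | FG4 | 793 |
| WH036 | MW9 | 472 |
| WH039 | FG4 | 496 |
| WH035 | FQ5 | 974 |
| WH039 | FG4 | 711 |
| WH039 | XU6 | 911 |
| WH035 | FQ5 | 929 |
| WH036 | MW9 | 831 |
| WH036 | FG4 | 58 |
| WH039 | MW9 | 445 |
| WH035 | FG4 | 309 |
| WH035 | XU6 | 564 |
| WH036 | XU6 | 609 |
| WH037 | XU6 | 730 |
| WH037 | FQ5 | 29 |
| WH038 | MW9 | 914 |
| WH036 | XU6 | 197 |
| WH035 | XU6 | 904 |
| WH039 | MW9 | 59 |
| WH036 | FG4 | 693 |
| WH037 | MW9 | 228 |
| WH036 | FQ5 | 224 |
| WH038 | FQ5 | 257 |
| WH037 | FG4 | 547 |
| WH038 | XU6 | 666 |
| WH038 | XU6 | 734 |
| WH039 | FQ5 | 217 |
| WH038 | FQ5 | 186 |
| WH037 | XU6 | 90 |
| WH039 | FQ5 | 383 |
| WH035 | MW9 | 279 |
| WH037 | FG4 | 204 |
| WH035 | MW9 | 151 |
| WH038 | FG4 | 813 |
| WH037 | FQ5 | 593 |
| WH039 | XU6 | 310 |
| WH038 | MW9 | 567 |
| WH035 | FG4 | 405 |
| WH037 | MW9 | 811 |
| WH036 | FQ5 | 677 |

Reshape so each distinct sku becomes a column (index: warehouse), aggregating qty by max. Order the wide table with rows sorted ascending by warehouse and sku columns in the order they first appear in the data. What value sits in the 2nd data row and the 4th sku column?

With rows sorted ascending by warehouse, row 2 is warehouse=WH036. sku columns in first-appearance order: FG4, MW9, FQ5, XU6; column 4 is XU6.
Long rows with warehouse=WH036, sku=XU6: max(609, 197) = 609.

609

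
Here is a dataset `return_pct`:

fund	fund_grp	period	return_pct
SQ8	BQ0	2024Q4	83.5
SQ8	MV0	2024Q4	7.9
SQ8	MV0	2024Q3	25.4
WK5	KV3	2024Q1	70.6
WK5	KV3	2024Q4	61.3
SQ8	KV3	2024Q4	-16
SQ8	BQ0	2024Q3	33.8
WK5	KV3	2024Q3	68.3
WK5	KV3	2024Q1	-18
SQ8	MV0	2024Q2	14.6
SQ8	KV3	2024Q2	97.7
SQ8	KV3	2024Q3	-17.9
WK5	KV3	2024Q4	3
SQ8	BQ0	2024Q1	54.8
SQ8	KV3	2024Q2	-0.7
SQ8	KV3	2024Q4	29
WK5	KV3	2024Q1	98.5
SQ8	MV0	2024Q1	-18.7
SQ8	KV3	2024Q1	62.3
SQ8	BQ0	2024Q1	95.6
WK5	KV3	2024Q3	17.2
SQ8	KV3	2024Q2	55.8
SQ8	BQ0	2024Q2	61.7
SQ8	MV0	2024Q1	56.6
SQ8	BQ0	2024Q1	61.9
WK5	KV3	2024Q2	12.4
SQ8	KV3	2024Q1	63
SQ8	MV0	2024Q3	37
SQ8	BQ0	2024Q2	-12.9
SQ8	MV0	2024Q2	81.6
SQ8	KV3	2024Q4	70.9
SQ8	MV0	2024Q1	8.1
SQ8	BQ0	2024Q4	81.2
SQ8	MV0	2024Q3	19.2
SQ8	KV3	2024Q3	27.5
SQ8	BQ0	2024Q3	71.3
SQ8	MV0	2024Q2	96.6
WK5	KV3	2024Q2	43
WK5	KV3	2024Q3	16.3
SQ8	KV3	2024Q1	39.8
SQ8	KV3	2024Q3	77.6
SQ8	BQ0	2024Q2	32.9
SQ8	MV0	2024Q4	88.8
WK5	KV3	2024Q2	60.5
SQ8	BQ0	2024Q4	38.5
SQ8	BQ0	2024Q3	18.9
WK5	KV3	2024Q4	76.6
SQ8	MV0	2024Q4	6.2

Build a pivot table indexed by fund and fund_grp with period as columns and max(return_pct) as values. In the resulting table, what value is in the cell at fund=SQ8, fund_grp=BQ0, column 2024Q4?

83.5

Rows with fund=SQ8, fund_grp=BQ0 and period=2024Q4: return_pct values are 83.5, 81.2, 38.5.
max(83.5, 81.2, 38.5) = 83.5.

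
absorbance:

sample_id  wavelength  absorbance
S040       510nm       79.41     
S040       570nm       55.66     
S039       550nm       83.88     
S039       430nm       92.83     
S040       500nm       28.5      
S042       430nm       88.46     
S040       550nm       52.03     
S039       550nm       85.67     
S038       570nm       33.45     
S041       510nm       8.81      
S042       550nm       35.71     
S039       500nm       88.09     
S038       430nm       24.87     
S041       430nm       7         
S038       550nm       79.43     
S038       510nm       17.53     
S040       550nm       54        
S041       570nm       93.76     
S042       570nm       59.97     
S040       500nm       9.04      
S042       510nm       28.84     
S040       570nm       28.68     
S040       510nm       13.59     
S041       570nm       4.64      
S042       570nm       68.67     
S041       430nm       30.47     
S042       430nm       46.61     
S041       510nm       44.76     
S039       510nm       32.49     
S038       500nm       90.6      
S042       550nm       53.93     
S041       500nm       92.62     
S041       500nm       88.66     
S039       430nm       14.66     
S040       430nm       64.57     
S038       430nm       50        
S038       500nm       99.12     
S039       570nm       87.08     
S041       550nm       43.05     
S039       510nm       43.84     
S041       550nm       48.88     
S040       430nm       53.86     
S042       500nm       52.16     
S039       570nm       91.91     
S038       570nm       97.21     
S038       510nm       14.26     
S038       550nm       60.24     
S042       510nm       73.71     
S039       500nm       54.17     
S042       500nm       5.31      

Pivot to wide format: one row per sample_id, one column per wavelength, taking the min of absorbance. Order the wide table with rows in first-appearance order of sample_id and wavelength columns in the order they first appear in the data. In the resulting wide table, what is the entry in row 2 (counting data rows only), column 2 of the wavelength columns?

87.08

With rows in first-appearance order of sample_id, row 2 is sample_id=S039. wavelength columns in first-appearance order: 510nm, 570nm, 550nm, 430nm, 500nm; column 2 is 570nm.
Long rows with sample_id=S039, wavelength=570nm: min(87.08, 91.91) = 87.08.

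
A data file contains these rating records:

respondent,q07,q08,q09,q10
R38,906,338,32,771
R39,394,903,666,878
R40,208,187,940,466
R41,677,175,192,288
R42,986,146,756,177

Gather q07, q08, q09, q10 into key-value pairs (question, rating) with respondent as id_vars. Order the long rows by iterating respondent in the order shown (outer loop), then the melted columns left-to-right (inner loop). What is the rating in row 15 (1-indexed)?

20 rows total (5 × 4). Row 15: index ⌊(15-1)/4⌋ = 3 into respondent → R41; (15-1) mod 4 = 2 into the melted columns → q09.
So row 15 is (R41, q09, 192); rating = 192.

192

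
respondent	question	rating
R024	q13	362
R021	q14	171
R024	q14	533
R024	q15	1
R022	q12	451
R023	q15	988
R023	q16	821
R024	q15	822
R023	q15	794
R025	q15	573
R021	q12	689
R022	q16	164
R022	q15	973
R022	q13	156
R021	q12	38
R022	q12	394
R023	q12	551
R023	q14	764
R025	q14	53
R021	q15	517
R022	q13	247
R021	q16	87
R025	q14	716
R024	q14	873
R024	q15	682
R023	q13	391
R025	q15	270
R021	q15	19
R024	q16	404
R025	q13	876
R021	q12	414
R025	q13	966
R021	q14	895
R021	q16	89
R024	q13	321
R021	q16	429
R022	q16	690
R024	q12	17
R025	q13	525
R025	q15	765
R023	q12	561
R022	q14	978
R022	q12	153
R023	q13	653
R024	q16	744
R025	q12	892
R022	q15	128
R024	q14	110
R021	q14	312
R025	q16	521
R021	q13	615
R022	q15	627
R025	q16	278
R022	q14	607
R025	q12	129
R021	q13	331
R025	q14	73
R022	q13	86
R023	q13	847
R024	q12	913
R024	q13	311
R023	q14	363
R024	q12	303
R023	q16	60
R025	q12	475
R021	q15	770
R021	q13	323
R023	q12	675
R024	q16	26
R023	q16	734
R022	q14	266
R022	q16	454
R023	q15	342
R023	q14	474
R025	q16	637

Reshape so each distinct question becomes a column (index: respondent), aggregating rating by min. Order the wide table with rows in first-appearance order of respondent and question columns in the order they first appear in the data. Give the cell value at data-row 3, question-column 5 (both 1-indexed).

164

With rows in first-appearance order of respondent, row 3 is respondent=R022. question columns in first-appearance order: q13, q14, q15, q12, q16; column 5 is q16.
Long rows with respondent=R022, question=q16: min(164, 690, 454) = 164.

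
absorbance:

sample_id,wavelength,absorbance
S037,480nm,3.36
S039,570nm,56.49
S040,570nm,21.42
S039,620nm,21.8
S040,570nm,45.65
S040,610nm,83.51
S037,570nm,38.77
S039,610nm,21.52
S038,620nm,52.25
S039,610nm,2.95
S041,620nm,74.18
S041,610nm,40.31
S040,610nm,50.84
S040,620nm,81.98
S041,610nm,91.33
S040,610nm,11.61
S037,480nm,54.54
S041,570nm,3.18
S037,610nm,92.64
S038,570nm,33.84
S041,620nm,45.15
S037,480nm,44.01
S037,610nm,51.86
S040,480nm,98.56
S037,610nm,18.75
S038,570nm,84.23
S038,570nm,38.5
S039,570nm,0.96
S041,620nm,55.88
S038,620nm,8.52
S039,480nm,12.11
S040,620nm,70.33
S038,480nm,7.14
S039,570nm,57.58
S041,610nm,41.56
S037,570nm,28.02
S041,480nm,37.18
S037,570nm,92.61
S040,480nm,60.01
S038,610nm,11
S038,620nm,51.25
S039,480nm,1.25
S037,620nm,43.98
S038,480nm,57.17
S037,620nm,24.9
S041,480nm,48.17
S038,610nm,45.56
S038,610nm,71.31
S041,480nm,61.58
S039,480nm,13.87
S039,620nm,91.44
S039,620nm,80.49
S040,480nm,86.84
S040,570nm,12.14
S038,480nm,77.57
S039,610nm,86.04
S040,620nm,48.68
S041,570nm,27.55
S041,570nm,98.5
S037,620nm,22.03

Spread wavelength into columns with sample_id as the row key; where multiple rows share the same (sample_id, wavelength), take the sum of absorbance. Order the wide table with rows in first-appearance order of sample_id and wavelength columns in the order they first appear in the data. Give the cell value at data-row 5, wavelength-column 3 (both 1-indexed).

175.21

With rows in first-appearance order of sample_id, row 5 is sample_id=S041. wavelength columns in first-appearance order: 480nm, 570nm, 620nm, 610nm; column 3 is 620nm.
Long rows with sample_id=S041, wavelength=620nm: 74.18 + 45.15 + 55.88 = 175.21.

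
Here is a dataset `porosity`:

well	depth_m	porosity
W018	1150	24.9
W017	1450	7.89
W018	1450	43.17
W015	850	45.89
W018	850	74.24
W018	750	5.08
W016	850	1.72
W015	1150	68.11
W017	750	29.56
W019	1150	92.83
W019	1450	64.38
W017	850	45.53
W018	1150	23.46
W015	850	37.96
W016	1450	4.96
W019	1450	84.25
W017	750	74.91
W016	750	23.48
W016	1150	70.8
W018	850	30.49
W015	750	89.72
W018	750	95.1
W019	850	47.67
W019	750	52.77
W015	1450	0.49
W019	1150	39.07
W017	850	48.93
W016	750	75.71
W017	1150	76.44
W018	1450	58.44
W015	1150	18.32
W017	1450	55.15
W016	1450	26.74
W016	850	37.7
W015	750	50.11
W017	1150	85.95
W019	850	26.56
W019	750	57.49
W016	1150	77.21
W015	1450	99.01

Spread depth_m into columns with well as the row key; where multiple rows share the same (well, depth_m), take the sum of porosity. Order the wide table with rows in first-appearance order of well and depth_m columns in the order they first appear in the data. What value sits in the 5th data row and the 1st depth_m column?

131.90

With rows in first-appearance order of well, row 5 is well=W019. depth_m columns in first-appearance order: 1150, 1450, 850, 750; column 1 is 1150.
Long rows with well=W019, depth_m=1150: 92.83 + 39.07 = 131.90.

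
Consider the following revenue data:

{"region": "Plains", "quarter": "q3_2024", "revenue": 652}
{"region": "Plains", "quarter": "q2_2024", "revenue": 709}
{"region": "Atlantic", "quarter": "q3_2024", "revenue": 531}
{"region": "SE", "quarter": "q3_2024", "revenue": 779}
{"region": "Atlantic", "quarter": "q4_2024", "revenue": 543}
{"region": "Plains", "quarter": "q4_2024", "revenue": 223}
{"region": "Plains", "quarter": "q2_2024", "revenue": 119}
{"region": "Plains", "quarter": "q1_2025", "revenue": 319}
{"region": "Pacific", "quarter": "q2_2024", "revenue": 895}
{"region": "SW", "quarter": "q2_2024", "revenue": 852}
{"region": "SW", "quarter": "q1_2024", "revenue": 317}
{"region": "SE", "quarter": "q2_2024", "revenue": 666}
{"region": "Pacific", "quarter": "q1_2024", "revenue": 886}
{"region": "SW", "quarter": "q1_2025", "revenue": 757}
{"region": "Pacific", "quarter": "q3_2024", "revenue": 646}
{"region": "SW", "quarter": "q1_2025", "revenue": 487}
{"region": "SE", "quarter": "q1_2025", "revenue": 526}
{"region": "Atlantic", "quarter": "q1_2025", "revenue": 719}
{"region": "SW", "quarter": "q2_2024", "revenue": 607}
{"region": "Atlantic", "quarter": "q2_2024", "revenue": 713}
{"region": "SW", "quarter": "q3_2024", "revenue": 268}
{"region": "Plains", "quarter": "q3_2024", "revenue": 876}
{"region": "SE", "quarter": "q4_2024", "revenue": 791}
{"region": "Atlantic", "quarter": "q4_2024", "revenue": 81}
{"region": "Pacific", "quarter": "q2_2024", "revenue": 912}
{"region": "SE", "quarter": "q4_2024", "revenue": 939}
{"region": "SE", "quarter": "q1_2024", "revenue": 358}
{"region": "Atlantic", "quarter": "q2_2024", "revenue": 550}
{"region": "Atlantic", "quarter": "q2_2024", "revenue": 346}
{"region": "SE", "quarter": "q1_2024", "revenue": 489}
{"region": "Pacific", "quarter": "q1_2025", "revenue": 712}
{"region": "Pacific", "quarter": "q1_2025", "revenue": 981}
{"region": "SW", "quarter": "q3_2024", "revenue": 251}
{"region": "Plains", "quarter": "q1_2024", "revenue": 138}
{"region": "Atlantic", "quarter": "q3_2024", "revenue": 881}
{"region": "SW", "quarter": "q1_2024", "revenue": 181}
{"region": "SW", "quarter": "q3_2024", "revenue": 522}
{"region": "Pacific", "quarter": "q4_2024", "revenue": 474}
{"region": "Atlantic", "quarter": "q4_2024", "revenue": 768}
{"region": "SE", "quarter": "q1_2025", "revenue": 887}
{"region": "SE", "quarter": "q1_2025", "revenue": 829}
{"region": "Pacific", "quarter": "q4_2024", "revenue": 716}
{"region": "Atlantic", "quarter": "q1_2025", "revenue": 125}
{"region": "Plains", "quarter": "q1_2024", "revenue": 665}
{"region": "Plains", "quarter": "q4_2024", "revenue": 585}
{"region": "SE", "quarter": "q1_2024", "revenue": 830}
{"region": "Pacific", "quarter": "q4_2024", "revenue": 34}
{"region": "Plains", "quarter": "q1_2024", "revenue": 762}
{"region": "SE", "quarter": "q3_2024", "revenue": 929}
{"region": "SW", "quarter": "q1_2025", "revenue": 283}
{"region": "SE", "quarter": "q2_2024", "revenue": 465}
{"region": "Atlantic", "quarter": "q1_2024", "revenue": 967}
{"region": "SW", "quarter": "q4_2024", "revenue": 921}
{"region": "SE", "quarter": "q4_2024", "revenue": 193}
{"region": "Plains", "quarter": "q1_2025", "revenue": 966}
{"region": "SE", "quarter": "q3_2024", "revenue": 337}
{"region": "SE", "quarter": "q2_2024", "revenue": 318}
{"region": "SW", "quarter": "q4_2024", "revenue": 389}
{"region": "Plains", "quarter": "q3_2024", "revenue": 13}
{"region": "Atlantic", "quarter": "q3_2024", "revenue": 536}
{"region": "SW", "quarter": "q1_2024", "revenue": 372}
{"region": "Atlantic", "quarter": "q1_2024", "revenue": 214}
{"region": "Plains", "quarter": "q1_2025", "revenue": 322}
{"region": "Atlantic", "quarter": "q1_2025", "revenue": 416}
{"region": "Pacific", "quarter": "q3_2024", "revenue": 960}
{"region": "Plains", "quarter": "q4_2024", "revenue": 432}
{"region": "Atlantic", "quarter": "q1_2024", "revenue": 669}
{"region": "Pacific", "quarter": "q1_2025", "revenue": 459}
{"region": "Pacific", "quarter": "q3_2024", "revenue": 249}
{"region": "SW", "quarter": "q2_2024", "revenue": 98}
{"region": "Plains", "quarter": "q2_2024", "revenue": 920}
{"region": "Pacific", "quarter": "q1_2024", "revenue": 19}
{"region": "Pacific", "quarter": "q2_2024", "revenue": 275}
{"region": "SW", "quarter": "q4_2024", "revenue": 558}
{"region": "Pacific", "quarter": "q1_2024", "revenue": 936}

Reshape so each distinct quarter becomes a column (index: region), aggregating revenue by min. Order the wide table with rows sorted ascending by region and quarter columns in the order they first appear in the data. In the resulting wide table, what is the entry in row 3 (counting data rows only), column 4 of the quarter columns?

With rows sorted ascending by region, row 3 is region=Plains. quarter columns in first-appearance order: q3_2024, q2_2024, q4_2024, q1_2025, q1_2024; column 4 is q1_2025.
Long rows with region=Plains, quarter=q1_2025: min(319, 966, 322) = 319.

319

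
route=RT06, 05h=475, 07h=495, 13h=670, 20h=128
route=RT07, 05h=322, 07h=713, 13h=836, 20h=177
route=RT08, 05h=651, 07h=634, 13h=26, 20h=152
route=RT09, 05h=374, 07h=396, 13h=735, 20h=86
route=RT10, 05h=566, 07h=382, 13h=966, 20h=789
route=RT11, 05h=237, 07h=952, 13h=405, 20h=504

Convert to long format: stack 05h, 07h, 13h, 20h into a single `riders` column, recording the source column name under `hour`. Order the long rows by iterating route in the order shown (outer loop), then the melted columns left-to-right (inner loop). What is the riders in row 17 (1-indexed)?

24 rows total (6 × 4). Row 17: index ⌊(17-1)/4⌋ = 4 into route → RT10; (17-1) mod 4 = 0 into the melted columns → 05h.
So row 17 is (RT10, 05h, 566); riders = 566.

566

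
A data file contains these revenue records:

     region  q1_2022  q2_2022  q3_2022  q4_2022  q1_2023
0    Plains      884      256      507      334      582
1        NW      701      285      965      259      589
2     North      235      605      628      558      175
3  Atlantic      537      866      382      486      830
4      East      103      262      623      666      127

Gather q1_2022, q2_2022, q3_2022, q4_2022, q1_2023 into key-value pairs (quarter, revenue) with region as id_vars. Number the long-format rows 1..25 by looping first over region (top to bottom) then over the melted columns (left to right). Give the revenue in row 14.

558

25 rows total (5 × 5). Row 14: index ⌊(14-1)/5⌋ = 2 into region → North; (14-1) mod 5 = 3 into the melted columns → q4_2022.
So row 14 is (North, q4_2022, 558); revenue = 558.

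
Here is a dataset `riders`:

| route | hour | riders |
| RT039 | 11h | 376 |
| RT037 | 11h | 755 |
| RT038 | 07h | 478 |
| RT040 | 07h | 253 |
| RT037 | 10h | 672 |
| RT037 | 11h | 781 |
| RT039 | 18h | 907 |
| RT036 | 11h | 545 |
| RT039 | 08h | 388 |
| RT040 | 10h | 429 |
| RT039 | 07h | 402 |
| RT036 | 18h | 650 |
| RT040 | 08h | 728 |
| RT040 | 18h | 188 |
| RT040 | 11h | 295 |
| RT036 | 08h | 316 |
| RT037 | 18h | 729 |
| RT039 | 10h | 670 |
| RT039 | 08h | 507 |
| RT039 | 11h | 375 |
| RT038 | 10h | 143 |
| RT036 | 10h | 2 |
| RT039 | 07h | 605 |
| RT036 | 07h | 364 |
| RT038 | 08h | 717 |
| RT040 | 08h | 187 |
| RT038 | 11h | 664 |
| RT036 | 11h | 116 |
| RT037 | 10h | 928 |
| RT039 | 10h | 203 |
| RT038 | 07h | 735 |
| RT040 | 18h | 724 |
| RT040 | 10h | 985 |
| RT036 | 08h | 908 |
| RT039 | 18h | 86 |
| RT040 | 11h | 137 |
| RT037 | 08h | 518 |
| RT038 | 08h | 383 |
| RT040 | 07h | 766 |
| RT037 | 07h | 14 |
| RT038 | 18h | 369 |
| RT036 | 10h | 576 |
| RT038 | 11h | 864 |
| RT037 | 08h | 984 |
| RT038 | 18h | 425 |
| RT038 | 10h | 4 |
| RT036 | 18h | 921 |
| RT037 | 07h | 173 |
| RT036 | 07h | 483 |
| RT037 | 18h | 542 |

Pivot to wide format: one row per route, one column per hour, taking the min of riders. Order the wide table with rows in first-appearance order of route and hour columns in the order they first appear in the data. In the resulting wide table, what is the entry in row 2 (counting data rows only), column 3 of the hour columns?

672

With rows in first-appearance order of route, row 2 is route=RT037. hour columns in first-appearance order: 11h, 07h, 10h, 18h, 08h; column 3 is 10h.
Long rows with route=RT037, hour=10h: min(672, 928) = 672.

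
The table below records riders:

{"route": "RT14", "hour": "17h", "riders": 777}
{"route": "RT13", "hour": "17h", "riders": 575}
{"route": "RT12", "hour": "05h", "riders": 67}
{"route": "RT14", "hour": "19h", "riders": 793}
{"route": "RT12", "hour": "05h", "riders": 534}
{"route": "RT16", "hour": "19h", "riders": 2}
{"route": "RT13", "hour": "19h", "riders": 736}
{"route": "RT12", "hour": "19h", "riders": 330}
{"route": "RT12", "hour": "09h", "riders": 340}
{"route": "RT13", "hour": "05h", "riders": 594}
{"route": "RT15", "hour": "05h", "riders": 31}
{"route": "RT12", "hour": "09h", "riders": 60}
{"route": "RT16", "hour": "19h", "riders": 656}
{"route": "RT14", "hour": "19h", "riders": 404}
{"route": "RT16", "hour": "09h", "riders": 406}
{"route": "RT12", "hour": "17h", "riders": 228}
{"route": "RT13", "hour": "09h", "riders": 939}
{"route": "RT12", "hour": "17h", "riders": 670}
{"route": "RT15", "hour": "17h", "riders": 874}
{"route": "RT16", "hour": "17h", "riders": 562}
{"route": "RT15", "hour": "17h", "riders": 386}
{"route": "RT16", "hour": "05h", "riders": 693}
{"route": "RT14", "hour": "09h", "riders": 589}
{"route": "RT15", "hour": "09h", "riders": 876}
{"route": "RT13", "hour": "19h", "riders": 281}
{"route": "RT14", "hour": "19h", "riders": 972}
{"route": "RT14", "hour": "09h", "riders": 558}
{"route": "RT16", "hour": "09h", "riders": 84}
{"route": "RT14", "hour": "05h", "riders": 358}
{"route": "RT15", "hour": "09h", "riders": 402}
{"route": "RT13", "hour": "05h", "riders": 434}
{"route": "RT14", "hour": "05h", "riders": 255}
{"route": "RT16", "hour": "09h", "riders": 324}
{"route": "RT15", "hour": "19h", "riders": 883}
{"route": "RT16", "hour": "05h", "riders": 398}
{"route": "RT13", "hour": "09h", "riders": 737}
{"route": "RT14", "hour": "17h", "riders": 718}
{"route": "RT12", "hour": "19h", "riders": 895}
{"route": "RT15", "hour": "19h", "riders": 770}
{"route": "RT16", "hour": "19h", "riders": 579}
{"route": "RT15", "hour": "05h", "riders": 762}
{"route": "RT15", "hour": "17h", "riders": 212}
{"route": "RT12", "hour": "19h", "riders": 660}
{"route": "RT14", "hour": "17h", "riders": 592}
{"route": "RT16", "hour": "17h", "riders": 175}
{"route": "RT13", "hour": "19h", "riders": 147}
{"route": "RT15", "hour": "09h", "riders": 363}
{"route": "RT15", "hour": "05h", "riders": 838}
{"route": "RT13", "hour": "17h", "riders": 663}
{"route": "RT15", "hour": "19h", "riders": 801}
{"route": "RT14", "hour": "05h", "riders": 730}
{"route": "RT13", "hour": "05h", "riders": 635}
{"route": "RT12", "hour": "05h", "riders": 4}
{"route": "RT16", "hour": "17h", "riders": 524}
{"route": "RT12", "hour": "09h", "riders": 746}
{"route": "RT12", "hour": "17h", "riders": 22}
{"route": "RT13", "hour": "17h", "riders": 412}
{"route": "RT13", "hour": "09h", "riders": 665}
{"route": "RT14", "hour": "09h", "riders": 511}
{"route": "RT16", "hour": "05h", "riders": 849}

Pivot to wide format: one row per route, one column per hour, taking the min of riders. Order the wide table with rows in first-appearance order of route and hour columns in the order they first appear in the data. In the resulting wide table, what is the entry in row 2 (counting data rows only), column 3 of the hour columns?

With rows in first-appearance order of route, row 2 is route=RT13. hour columns in first-appearance order: 17h, 05h, 19h, 09h; column 3 is 19h.
Long rows with route=RT13, hour=19h: min(736, 281, 147) = 147.

147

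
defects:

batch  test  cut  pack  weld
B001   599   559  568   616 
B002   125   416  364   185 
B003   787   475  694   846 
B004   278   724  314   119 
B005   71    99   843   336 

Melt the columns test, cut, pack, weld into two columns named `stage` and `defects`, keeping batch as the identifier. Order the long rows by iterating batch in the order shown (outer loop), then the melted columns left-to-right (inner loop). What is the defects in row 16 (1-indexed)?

20 rows total (5 × 4). Row 16: index ⌊(16-1)/4⌋ = 3 into batch → B004; (16-1) mod 4 = 3 into the melted columns → weld.
So row 16 is (B004, weld, 119); defects = 119.

119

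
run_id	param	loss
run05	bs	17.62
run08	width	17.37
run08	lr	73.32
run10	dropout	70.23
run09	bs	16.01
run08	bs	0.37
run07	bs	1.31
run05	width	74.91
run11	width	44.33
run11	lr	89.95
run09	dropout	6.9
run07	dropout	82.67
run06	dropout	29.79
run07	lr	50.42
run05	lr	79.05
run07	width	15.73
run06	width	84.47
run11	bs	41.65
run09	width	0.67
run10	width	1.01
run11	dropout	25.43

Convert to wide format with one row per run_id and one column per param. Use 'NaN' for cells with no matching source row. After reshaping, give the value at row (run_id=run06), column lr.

No long-format row has run_id=run06 and param=lr, so the cell is NaN.

NaN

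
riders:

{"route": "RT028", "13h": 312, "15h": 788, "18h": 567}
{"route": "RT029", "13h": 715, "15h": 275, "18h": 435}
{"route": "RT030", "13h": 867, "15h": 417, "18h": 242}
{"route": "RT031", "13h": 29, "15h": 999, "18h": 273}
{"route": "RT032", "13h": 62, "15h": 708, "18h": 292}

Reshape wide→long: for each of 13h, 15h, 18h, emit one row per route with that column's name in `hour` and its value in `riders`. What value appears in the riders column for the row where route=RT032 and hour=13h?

Unpivoting turns each (route, wide-column) pair into one long row.
The wide cell at row RT032, column 13h holds 62, so the long row (RT032, 13h) has riders=62.

62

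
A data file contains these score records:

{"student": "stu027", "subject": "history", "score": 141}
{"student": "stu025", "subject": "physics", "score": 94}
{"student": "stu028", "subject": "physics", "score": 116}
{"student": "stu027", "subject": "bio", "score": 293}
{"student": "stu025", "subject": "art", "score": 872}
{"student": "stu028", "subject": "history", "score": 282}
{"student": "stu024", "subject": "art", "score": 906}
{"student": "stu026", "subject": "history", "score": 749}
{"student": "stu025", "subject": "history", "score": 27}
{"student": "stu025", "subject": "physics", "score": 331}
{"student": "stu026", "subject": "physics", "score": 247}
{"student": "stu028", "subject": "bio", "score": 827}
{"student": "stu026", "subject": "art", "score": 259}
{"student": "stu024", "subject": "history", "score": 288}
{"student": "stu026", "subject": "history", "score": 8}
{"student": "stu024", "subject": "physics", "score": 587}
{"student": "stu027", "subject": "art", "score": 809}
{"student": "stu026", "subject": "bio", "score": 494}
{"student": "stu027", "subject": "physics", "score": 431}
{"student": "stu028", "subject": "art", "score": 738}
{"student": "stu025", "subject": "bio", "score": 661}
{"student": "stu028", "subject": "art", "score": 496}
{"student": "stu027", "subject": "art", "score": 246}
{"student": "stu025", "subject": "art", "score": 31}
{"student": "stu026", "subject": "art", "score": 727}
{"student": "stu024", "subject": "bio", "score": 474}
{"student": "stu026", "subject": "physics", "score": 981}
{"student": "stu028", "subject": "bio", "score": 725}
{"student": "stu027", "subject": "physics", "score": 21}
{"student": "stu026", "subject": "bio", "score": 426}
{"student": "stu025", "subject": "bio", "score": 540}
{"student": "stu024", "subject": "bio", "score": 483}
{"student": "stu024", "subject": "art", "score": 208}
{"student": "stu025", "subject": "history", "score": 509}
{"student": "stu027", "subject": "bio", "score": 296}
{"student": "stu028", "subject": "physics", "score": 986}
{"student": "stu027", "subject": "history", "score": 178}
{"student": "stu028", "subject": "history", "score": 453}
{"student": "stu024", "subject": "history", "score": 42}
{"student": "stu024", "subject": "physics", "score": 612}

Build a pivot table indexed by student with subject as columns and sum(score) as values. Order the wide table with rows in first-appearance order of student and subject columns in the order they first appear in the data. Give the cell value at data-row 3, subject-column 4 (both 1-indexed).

With rows in first-appearance order of student, row 3 is student=stu028. subject columns in first-appearance order: history, physics, bio, art; column 4 is art.
Long rows with student=stu028, subject=art: 738 + 496 = 1234.

1234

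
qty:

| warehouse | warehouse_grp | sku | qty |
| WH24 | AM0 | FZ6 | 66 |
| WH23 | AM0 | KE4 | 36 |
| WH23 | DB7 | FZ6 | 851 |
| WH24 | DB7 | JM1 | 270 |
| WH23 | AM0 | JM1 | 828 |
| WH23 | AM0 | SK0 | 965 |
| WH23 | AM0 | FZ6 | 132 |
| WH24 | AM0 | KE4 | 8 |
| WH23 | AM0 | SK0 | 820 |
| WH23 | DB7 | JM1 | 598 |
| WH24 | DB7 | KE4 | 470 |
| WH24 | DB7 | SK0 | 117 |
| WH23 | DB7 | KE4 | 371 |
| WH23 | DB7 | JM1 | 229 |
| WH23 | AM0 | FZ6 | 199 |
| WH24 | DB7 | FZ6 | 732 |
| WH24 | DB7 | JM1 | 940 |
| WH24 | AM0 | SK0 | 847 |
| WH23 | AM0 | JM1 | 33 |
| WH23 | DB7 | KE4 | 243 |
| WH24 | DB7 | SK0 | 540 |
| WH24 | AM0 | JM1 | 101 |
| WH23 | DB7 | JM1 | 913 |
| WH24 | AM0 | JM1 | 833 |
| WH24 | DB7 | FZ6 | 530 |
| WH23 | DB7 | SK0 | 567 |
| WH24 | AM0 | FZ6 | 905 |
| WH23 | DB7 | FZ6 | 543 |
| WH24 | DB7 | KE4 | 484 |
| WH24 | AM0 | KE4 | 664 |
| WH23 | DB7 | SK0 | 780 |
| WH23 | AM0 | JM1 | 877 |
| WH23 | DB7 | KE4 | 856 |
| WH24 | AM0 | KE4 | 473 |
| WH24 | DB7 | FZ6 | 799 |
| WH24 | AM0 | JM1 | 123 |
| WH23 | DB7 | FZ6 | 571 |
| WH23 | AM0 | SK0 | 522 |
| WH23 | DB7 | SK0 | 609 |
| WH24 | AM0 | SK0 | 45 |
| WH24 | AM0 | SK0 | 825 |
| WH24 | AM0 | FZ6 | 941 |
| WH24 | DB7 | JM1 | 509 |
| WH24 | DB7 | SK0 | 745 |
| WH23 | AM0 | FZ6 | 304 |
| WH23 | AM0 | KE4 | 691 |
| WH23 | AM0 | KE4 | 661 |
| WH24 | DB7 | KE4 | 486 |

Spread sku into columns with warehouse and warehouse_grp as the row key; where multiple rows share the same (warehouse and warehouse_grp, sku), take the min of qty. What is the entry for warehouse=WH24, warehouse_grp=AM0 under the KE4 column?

8

Rows with warehouse=WH24, warehouse_grp=AM0 and sku=KE4: qty values are 8, 664, 473.
min(8, 664, 473) = 8.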